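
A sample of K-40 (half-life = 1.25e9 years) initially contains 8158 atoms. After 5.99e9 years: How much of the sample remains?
N = N₀(1/2)^(t/t½) = 294.5 atoms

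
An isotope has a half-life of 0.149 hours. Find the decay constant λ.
λ = ln(2)/t½ = 4.652 hour⁻¹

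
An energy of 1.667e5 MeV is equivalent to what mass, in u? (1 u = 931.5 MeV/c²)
m = E/c² = 179 u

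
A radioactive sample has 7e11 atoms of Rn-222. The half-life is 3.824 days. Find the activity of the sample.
A = λN = 1.269e11 decays/day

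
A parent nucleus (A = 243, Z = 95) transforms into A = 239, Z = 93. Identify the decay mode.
ΔA = -4, ΔZ = -2 ⇒ alpha decay (α)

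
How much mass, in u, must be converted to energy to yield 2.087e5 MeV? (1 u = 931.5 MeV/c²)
m = E/c² = 224 u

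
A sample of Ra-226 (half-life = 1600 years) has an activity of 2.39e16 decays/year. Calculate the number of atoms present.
N = A/λ = 5.517e19 atoms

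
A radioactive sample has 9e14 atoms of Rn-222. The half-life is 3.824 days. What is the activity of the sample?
A = λN = 1.631e14 decays/day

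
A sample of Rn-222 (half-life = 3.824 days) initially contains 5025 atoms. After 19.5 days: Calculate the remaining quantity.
N = N₀(1/2)^(t/t½) = 146.6 atoms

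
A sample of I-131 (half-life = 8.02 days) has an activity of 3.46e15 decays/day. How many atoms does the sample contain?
N = A/λ = 4.003e16 atoms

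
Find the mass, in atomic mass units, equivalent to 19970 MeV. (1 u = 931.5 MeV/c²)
m = E/c² = 21.44 u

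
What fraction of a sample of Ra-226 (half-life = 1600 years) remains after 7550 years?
N/N₀ = (1/2)^(t/t½) = 0.03798 = 3.8%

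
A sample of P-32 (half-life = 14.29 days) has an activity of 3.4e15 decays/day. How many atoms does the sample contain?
N = A/λ = 7.009e16 atoms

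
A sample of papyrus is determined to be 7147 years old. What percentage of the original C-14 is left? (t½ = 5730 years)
N/N₀ = (1/2)^(t/t½) = 0.4212 = 42.1%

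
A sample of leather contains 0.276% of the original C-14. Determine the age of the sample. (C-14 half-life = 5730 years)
Age = t½ × log₂(1/ratio) = 48710 years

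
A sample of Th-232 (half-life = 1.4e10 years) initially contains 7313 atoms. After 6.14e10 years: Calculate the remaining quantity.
N = N₀(1/2)^(t/t½) = 349.8 atoms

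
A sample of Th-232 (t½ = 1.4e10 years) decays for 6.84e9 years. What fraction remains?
N/N₀ = (1/2)^(t/t½) = 0.7127 = 71.3%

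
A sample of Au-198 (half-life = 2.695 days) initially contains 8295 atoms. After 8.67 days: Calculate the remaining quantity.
N = N₀(1/2)^(t/t½) = 892 atoms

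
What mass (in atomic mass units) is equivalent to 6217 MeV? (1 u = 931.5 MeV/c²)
m = E/c² = 6.674 u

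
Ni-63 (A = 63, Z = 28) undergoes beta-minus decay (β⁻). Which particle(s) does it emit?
β⁻: electron (e⁻) + antineutrino (ν̄ₑ)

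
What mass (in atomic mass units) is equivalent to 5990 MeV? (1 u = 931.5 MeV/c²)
m = E/c² = 6.43 u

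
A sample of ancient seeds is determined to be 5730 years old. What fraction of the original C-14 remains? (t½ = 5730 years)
N/N₀ = (1/2)^(t/t½) = 0.5 = 50%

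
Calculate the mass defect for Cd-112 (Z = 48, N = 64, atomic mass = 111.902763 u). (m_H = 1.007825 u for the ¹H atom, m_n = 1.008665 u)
Δm = Z·m_H + N·m_n − M = 1.027 u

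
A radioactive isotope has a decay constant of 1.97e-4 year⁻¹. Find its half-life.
t½ = ln(2)/λ = 3519 years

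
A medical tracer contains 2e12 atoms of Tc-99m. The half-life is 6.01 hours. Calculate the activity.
A = λN = 2.307e11 decays/hour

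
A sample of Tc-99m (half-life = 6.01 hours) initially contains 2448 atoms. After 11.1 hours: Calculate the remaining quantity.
N = N₀(1/2)^(t/t½) = 680.5 atoms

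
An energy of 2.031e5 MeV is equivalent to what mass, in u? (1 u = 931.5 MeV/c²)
m = E/c² = 218 u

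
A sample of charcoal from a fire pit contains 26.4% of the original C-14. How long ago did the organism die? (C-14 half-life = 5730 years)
Age = t½ × log₂(1/ratio) = 11010 years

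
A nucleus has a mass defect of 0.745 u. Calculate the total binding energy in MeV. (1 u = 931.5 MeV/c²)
B.E. = Δm × 931.5 = 694 MeV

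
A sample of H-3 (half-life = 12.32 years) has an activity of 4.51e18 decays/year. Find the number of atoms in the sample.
N = A/λ = 8.016e19 atoms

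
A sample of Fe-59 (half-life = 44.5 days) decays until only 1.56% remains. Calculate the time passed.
t = t½ × log₂(N₀/N) = 267.1 days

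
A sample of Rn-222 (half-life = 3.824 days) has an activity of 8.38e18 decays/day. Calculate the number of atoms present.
N = A/λ = 4.623e19 atoms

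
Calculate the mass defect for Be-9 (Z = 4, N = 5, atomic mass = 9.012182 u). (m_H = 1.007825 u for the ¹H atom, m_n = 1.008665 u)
Δm = Z·m_H + N·m_n − M = 0.06244 u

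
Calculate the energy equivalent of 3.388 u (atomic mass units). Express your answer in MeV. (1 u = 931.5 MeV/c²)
E = mc² = 3156 MeV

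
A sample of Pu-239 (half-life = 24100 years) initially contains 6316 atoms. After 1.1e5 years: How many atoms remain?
N = N₀(1/2)^(t/t½) = 267 atoms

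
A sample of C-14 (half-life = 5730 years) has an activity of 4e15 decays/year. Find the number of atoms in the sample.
N = A/λ = 3.307e19 atoms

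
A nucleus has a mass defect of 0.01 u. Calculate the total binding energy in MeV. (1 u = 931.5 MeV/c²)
B.E. = Δm × 931.5 = 9.315 MeV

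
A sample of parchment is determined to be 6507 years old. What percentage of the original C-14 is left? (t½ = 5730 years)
N/N₀ = (1/2)^(t/t½) = 0.4551 = 45.5%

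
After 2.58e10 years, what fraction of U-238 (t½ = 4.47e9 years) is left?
N/N₀ = (1/2)^(t/t½) = 0.0183 = 1.83%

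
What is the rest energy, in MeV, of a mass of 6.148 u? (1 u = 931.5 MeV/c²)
E = mc² = 5727 MeV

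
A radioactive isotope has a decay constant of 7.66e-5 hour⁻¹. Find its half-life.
t½ = ln(2)/λ = 9049 hours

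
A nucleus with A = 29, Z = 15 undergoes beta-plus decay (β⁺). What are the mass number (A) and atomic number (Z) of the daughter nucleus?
Daughter: A = 29, Z = 14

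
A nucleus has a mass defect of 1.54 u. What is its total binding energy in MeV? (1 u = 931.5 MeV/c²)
B.E. = Δm × 931.5 = 1435 MeV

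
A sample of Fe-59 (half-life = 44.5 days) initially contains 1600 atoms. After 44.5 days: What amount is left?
N = N₀(1/2)^(t/t½) = 800 atoms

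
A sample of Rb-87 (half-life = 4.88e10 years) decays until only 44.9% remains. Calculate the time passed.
t = t½ × log₂(N₀/N) = 5.637e10 years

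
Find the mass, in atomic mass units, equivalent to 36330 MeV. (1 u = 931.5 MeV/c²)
m = E/c² = 39 u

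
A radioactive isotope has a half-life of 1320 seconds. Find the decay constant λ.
λ = ln(2)/t½ = 5.251e-4 second⁻¹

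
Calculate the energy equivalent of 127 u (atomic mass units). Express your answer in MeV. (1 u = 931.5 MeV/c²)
E = mc² = 1.183e5 MeV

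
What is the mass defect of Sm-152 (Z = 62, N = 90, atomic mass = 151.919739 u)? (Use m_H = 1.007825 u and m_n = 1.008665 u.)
Δm = Z·m_H + N·m_n − M = 1.345 u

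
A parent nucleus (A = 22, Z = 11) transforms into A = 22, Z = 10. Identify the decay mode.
ΔA = 0, ΔZ = -1 ⇒ beta-plus decay (β⁺) or electron capture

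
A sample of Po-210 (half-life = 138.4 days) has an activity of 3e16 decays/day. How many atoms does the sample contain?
N = A/λ = 5.99e18 atoms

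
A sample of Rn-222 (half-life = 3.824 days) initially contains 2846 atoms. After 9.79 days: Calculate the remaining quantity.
N = N₀(1/2)^(t/t½) = 482.6 atoms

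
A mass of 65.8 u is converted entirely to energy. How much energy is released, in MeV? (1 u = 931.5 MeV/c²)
E = mc² = 61290 MeV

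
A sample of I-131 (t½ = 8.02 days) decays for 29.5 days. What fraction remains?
N/N₀ = (1/2)^(t/t½) = 0.07811 = 7.81%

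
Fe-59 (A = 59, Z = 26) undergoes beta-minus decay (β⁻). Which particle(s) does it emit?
β⁻: electron (e⁻) + antineutrino (ν̄ₑ)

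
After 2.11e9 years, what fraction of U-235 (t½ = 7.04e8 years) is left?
N/N₀ = (1/2)^(t/t½) = 0.1252 = 12.5%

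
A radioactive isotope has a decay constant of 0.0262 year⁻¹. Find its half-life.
t½ = ln(2)/λ = 26.46 years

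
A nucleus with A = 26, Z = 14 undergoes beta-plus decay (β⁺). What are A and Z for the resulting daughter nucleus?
Daughter: A = 26, Z = 13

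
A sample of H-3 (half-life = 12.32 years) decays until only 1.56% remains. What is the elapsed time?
t = t½ × log₂(N₀/N) = 73.95 years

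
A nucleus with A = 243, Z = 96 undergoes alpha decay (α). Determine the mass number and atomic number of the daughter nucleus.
Daughter: A = 239, Z = 94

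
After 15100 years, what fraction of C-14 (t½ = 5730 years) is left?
N/N₀ = (1/2)^(t/t½) = 0.161 = 16.1%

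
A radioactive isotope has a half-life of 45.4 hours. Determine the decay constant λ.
λ = ln(2)/t½ = 0.01527 hour⁻¹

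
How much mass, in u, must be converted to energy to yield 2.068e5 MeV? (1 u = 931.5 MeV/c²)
m = E/c² = 222 u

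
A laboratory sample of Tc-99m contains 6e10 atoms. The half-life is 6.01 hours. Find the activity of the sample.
A = λN = 6.92e9 decays/hour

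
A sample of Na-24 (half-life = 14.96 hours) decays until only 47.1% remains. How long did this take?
t = t½ × log₂(N₀/N) = 16.25 hours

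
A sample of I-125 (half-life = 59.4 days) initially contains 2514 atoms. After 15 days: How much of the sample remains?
N = N₀(1/2)^(t/t½) = 2110 atoms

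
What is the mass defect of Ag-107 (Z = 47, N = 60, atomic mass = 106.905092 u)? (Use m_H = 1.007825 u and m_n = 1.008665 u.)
Δm = Z·m_H + N·m_n − M = 0.9826 u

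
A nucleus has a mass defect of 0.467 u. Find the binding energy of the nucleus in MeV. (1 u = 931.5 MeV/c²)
B.E. = Δm × 931.5 = 435 MeV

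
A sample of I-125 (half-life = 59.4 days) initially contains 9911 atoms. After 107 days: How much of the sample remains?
N = N₀(1/2)^(t/t½) = 2844 atoms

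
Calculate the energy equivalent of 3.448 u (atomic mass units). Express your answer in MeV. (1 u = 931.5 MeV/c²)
E = mc² = 3212 MeV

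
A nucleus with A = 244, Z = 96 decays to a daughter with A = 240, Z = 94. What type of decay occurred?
ΔA = -4, ΔZ = -2 ⇒ alpha decay (α)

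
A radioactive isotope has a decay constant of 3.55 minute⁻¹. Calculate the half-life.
t½ = ln(2)/λ = 0.1953 minutes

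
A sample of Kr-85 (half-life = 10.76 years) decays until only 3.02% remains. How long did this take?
t = t½ × log₂(N₀/N) = 54.33 years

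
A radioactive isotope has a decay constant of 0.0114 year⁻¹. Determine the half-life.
t½ = ln(2)/λ = 60.8 years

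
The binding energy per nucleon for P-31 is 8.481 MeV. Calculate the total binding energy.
B.E. = 8.481 × 31 = 262.9 MeV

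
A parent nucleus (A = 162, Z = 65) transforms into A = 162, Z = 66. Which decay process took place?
ΔA = 0, ΔZ = +1 ⇒ beta-minus decay (β⁻)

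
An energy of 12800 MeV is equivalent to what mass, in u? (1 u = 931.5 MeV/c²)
m = E/c² = 13.74 u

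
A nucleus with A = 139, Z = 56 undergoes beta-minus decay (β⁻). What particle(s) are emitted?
β⁻: electron (e⁻) + antineutrino (ν̄ₑ)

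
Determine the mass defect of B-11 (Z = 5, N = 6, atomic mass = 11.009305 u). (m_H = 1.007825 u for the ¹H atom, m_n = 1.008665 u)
Δm = Z·m_H + N·m_n − M = 0.08181 u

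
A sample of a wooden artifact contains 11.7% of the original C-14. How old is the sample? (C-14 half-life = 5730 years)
Age = t½ × log₂(1/ratio) = 17740 years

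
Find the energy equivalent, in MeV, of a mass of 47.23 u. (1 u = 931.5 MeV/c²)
E = mc² = 43990 MeV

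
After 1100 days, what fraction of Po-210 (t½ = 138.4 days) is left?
N/N₀ = (1/2)^(t/t½) = 0.00405 = 0.405%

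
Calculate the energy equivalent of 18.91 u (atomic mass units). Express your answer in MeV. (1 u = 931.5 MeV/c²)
E = mc² = 17610 MeV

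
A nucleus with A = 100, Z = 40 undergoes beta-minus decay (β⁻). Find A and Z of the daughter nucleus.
Daughter: A = 100, Z = 41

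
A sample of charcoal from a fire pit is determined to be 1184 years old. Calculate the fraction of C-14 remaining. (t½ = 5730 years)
N/N₀ = (1/2)^(t/t½) = 0.8666 = 86.7%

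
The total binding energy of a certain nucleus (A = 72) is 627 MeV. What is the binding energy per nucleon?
B.E./A = 627/72 = 8.708 MeV/nucleon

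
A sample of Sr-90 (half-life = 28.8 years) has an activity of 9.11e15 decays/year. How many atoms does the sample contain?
N = A/λ = 3.785e17 atoms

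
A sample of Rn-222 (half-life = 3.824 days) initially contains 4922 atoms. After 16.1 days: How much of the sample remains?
N = N₀(1/2)^(t/t½) = 265.9 atoms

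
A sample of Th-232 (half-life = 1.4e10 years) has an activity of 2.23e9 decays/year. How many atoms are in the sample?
N = A/λ = 4.504e19 atoms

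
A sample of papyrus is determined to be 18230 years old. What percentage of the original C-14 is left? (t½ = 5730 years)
N/N₀ = (1/2)^(t/t½) = 0.1102 = 11%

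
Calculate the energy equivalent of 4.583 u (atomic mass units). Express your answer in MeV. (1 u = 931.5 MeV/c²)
E = mc² = 4269 MeV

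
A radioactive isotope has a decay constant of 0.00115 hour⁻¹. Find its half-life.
t½ = ln(2)/λ = 602.7 hours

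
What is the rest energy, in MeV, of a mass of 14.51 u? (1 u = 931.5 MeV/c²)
E = mc² = 13520 MeV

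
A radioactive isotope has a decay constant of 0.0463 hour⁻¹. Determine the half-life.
t½ = ln(2)/λ = 14.97 hours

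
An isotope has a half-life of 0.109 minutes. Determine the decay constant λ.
λ = ln(2)/t½ = 6.359 minute⁻¹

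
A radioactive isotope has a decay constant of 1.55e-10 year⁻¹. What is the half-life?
t½ = ln(2)/λ = 4.472e9 years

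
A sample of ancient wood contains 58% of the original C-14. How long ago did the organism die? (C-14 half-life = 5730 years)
Age = t½ × log₂(1/ratio) = 4503 years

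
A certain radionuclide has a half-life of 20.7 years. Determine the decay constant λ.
λ = ln(2)/t½ = 0.03349 year⁻¹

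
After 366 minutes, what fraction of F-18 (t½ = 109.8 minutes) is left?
N/N₀ = (1/2)^(t/t½) = 0.09921 = 9.92%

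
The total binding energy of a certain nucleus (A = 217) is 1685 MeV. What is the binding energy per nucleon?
B.E./A = 1685/217 = 7.765 MeV/nucleon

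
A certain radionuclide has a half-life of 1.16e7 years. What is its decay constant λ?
λ = ln(2)/t½ = 5.975e-8 year⁻¹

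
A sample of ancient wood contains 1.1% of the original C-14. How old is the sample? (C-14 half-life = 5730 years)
Age = t½ × log₂(1/ratio) = 37280 years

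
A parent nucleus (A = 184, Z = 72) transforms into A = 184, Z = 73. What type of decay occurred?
ΔA = 0, ΔZ = +1 ⇒ beta-minus decay (β⁻)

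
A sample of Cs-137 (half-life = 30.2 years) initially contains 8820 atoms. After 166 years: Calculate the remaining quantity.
N = N₀(1/2)^(t/t½) = 195.3 atoms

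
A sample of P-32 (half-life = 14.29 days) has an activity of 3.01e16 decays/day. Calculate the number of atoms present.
N = A/λ = 6.205e17 atoms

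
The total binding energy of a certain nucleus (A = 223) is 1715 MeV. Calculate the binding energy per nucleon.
B.E./A = 1715/223 = 7.691 MeV/nucleon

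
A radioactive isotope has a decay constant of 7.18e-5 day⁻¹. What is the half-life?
t½ = ln(2)/λ = 9654 days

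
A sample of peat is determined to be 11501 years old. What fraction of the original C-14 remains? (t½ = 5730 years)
N/N₀ = (1/2)^(t/t½) = 0.2488 = 24.9%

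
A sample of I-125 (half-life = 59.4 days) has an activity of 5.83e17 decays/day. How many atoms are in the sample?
N = A/λ = 4.996e19 atoms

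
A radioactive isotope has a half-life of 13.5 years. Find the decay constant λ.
λ = ln(2)/t½ = 0.05134 year⁻¹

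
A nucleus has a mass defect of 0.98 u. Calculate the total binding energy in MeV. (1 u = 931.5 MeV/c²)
B.E. = Δm × 931.5 = 912.9 MeV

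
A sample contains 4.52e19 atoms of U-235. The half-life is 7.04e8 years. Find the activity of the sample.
A = λN = 4.45e10 decays/year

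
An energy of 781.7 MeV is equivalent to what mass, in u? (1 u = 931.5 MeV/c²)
m = E/c² = 0.8392 u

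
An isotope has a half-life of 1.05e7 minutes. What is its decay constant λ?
λ = ln(2)/t½ = 6.601e-8 minute⁻¹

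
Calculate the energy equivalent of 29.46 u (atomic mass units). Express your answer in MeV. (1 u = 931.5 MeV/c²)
E = mc² = 27440 MeV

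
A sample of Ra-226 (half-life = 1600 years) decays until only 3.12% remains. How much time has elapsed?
t = t½ × log₂(N₀/N) = 8004 years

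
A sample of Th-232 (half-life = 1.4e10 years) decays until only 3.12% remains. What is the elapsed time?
t = t½ × log₂(N₀/N) = 7.003e10 years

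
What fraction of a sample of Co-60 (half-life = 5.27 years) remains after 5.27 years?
N/N₀ = (1/2)^(t/t½) = 0.5 = 50%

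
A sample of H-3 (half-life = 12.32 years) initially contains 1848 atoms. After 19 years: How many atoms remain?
N = N₀(1/2)^(t/t½) = 634.5 atoms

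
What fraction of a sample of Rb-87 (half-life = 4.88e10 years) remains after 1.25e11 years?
N/N₀ = (1/2)^(t/t½) = 0.1694 = 16.9%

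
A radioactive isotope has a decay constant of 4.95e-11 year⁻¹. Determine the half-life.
t½ = ln(2)/λ = 1.4e10 years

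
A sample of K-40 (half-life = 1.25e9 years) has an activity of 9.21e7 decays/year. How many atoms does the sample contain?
N = A/λ = 1.661e17 atoms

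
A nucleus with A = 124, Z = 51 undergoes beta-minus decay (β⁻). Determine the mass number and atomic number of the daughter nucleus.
Daughter: A = 124, Z = 52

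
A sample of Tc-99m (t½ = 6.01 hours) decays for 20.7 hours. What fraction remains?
N/N₀ = (1/2)^(t/t½) = 0.09187 = 9.19%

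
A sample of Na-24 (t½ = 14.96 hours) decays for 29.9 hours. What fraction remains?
N/N₀ = (1/2)^(t/t½) = 0.2502 = 25%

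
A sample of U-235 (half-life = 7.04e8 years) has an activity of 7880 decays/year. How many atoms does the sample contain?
N = A/λ = 8.003e12 atoms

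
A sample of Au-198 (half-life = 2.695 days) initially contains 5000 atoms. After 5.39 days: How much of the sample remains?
N = N₀(1/2)^(t/t½) = 1250 atoms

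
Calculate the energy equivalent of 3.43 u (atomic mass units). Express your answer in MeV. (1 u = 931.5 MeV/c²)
E = mc² = 3195 MeV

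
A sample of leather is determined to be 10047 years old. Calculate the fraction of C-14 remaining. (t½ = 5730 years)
N/N₀ = (1/2)^(t/t½) = 0.2966 = 29.7%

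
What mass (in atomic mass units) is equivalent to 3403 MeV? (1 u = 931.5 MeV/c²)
m = E/c² = 3.653 u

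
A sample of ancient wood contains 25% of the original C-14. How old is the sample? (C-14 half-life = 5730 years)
Age = t½ × log₂(1/ratio) = 11460 years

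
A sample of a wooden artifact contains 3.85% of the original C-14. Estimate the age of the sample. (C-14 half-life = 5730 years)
Age = t½ × log₂(1/ratio) = 26930 years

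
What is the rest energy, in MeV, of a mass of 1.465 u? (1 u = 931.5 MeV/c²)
E = mc² = 1365 MeV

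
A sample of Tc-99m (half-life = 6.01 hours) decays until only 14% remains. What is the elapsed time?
t = t½ × log₂(N₀/N) = 17.05 hours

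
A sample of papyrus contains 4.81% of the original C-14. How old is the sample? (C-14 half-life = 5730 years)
Age = t½ × log₂(1/ratio) = 25080 years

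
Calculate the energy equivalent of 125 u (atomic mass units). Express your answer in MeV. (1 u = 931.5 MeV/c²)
E = mc² = 1.164e5 MeV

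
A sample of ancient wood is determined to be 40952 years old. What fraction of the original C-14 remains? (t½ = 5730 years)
N/N₀ = (1/2)^(t/t½) = 0.007056 = 0.706%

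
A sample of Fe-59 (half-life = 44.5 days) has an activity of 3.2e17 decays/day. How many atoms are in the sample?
N = A/λ = 2.054e19 atoms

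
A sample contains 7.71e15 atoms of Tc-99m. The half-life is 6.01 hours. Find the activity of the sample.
A = λN = 8.892e14 decays/hour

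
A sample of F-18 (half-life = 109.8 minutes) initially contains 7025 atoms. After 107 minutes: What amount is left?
N = N₀(1/2)^(t/t½) = 3575 atoms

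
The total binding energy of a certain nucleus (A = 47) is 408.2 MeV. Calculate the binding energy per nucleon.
B.E./A = 408.2/47 = 8.685 MeV/nucleon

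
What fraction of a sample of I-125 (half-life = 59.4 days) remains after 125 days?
N/N₀ = (1/2)^(t/t½) = 0.2326 = 23.3%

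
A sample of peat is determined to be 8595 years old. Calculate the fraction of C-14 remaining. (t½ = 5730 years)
N/N₀ = (1/2)^(t/t½) = 0.3536 = 35.4%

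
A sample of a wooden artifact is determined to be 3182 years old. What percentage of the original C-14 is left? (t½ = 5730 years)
N/N₀ = (1/2)^(t/t½) = 0.6805 = 68.1%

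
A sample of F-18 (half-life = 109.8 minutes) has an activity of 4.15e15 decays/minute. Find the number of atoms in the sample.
N = A/λ = 6.574e17 atoms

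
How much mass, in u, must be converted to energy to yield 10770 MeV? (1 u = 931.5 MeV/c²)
m = E/c² = 11.56 u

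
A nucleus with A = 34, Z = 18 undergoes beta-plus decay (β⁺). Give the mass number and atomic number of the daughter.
Daughter: A = 34, Z = 17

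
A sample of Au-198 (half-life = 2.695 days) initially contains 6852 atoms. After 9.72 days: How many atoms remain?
N = N₀(1/2)^(t/t½) = 562.5 atoms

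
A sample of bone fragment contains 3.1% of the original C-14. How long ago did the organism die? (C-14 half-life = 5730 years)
Age = t½ × log₂(1/ratio) = 28720 years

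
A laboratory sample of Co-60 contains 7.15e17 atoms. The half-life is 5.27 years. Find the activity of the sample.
A = λN = 9.404e16 decays/year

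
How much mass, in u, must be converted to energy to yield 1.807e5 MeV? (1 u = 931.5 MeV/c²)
m = E/c² = 194 u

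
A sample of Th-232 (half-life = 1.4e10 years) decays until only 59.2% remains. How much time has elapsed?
t = t½ × log₂(N₀/N) = 1.059e10 years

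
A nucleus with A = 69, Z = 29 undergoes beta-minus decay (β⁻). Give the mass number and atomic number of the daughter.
Daughter: A = 69, Z = 30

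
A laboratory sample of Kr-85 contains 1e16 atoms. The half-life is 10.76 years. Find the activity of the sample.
A = λN = 6.442e14 decays/year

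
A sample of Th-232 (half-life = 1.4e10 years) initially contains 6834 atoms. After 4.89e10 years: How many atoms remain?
N = N₀(1/2)^(t/t½) = 607 atoms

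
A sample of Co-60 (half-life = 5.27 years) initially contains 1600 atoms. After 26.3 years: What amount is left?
N = N₀(1/2)^(t/t½) = 50.33 atoms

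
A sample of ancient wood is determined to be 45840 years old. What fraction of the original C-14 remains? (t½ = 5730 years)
N/N₀ = (1/2)^(t/t½) = 0.003906 = 0.391%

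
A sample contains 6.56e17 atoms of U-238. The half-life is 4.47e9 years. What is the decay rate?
A = λN = 1.017e8 decays/year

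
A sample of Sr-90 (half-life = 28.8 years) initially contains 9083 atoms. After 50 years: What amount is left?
N = N₀(1/2)^(t/t½) = 2727 atoms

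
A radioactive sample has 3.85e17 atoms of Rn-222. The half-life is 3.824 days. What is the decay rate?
A = λN = 6.979e16 decays/day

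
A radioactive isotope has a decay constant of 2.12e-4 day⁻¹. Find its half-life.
t½ = ln(2)/λ = 3270 days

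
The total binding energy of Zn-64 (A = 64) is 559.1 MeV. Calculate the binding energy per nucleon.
B.E./A = 559.1/64 = 8.736 MeV/nucleon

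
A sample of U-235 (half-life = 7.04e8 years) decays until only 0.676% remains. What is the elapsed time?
t = t½ × log₂(N₀/N) = 5.075e9 years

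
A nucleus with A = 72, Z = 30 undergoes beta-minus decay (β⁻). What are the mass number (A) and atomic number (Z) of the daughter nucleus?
Daughter: A = 72, Z = 31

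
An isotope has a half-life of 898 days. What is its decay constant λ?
λ = ln(2)/t½ = 7.719e-4 day⁻¹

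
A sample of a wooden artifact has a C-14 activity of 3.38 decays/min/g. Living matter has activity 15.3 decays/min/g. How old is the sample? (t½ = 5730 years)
Age = t½ × log₂(A₀/A) = 12480 years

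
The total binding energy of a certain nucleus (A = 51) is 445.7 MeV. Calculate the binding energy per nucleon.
B.E./A = 445.7/51 = 8.739 MeV/nucleon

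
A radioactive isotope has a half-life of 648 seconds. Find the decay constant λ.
λ = ln(2)/t½ = 0.00107 second⁻¹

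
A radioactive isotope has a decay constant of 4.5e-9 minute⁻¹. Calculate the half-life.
t½ = ln(2)/λ = 1.54e8 minutes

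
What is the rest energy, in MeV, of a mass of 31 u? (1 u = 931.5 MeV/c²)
E = mc² = 28880 MeV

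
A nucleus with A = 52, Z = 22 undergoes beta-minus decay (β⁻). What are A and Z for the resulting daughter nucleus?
Daughter: A = 52, Z = 23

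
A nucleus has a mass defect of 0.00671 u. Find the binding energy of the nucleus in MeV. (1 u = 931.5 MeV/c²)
B.E. = Δm × 931.5 = 6.25 MeV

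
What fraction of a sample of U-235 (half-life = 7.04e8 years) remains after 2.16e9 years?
N/N₀ = (1/2)^(t/t½) = 0.1192 = 11.9%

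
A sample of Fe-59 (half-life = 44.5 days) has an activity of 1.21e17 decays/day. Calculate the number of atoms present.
N = A/λ = 7.768e18 atoms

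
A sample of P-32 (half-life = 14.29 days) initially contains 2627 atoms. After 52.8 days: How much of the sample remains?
N = N₀(1/2)^(t/t½) = 202.9 atoms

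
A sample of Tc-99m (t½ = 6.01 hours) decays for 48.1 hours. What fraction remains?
N/N₀ = (1/2)^(t/t½) = 0.003897 = 0.39%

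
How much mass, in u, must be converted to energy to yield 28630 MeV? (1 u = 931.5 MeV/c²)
m = E/c² = 30.74 u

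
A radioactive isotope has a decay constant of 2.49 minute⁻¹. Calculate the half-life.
t½ = ln(2)/λ = 0.2784 minutes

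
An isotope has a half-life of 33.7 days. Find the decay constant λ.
λ = ln(2)/t½ = 0.02057 day⁻¹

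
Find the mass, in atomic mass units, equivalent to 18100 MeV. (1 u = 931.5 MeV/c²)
m = E/c² = 19.43 u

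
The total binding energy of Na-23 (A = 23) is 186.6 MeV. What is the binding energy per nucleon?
B.E./A = 186.6/23 = 8.113 MeV/nucleon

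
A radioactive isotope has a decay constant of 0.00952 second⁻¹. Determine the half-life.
t½ = ln(2)/λ = 72.81 seconds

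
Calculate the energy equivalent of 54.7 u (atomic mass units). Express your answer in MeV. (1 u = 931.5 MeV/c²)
E = mc² = 50950 MeV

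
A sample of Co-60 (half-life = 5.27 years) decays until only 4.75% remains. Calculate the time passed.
t = t½ × log₂(N₀/N) = 23.17 years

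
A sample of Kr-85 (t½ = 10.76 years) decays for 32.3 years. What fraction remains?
N/N₀ = (1/2)^(t/t½) = 0.1248 = 12.5%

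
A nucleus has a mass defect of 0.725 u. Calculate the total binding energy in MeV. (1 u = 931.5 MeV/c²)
B.E. = Δm × 931.5 = 675.3 MeV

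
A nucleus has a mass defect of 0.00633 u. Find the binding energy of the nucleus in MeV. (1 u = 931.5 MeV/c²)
B.E. = Δm × 931.5 = 5.896 MeV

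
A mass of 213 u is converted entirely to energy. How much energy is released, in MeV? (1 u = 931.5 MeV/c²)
E = mc² = 1.984e5 MeV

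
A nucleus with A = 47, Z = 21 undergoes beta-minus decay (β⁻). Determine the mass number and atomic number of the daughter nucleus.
Daughter: A = 47, Z = 22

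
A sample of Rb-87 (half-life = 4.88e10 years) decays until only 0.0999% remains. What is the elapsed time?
t = t½ × log₂(N₀/N) = 4.864e11 years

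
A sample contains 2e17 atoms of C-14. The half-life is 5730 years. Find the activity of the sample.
A = λN = 2.419e13 decays/year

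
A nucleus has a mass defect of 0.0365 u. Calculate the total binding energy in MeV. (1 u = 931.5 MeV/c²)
B.E. = Δm × 931.5 = 34 MeV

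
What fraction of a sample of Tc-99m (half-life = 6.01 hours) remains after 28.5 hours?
N/N₀ = (1/2)^(t/t½) = 0.03737 = 3.74%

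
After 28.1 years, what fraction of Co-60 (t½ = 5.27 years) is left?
N/N₀ = (1/2)^(t/t½) = 0.02482 = 2.48%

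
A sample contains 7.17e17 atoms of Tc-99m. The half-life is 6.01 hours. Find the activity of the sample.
A = λN = 8.269e16 decays/hour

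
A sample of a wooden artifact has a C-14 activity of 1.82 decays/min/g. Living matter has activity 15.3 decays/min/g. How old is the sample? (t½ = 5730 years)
Age = t½ × log₂(A₀/A) = 17600 years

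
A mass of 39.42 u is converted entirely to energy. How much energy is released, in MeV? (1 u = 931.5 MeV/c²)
E = mc² = 36720 MeV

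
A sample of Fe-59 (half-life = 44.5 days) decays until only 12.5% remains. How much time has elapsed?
t = t½ × log₂(N₀/N) = 133.5 days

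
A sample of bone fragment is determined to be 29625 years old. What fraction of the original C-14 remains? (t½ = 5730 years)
N/N₀ = (1/2)^(t/t½) = 0.02777 = 2.78%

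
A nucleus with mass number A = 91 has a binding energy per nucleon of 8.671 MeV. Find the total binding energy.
B.E. = 8.671 × 91 = 789.1 MeV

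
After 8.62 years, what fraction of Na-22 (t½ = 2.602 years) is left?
N/N₀ = (1/2)^(t/t½) = 0.1006 = 10.1%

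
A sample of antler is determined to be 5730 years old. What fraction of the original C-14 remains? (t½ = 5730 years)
N/N₀ = (1/2)^(t/t½) = 0.5 = 50%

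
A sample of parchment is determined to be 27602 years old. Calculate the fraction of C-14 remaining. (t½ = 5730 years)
N/N₀ = (1/2)^(t/t½) = 0.03547 = 3.55%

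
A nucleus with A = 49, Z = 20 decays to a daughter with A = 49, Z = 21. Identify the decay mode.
ΔA = 0, ΔZ = +1 ⇒ beta-minus decay (β⁻)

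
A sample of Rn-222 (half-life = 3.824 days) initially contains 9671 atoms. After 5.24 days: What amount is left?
N = N₀(1/2)^(t/t½) = 3741 atoms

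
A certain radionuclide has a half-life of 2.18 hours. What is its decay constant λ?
λ = ln(2)/t½ = 0.318 hour⁻¹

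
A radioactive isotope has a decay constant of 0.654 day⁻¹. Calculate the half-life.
t½ = ln(2)/λ = 1.06 days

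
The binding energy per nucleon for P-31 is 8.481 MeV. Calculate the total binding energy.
B.E. = 8.481 × 31 = 262.9 MeV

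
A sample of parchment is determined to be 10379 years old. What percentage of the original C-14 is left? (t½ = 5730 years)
N/N₀ = (1/2)^(t/t½) = 0.2849 = 28.5%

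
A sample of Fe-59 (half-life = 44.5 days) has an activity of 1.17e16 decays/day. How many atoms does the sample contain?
N = A/λ = 7.511e17 atoms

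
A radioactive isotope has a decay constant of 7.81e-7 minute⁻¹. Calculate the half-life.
t½ = ln(2)/λ = 8.875e5 minutes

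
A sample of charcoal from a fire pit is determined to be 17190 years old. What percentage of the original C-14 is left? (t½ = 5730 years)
N/N₀ = (1/2)^(t/t½) = 0.125 = 12.5%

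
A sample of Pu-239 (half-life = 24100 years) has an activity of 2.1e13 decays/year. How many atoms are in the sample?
N = A/λ = 7.301e17 atoms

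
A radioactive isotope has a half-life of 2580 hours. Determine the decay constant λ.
λ = ln(2)/t½ = 2.687e-4 hour⁻¹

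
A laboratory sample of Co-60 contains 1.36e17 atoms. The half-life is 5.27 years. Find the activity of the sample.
A = λN = 1.789e16 decays/year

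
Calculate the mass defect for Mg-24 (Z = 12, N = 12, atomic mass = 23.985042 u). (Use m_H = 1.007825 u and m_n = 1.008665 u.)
Δm = Z·m_H + N·m_n − M = 0.2128 u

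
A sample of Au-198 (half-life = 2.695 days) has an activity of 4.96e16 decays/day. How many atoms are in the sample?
N = A/λ = 1.928e17 atoms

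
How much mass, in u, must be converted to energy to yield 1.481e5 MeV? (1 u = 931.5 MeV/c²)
m = E/c² = 159 u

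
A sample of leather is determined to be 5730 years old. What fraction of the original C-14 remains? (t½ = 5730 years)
N/N₀ = (1/2)^(t/t½) = 0.5 = 50%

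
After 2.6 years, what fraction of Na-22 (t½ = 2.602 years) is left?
N/N₀ = (1/2)^(t/t½) = 0.5003 = 50%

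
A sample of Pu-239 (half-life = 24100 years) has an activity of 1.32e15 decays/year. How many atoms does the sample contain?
N = A/λ = 4.59e19 atoms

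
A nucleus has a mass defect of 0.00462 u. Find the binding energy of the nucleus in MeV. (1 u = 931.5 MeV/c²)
B.E. = Δm × 931.5 = 4.304 MeV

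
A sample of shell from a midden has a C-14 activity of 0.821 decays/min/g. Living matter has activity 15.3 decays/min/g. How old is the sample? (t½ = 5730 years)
Age = t½ × log₂(A₀/A) = 24180 years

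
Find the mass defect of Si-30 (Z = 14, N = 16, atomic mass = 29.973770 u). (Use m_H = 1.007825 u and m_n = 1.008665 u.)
Δm = Z·m_H + N·m_n − M = 0.2744 u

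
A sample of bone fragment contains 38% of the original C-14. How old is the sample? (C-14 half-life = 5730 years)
Age = t½ × log₂(1/ratio) = 7999 years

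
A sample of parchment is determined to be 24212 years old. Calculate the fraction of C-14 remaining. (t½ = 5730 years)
N/N₀ = (1/2)^(t/t½) = 0.05346 = 5.35%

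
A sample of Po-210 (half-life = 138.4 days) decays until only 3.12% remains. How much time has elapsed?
t = t½ × log₂(N₀/N) = 692.3 days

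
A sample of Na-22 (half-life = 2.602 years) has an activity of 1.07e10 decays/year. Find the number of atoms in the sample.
N = A/λ = 4.017e10 atoms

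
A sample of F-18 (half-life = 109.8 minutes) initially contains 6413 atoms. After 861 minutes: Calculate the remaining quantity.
N = N₀(1/2)^(t/t½) = 27.96 atoms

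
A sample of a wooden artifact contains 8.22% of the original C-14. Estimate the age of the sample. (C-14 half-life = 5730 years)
Age = t½ × log₂(1/ratio) = 20660 years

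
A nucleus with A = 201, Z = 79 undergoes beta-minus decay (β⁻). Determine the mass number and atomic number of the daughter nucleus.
Daughter: A = 201, Z = 80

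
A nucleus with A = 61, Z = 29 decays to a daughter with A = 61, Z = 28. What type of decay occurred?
ΔA = 0, ΔZ = -1 ⇒ beta-plus decay (β⁺) or electron capture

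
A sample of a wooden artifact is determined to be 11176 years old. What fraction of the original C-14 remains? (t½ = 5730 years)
N/N₀ = (1/2)^(t/t½) = 0.2587 = 25.9%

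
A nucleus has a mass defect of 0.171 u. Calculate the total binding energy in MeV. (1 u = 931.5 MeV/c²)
B.E. = Δm × 931.5 = 159.3 MeV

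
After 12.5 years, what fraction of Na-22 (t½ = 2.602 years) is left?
N/N₀ = (1/2)^(t/t½) = 0.0358 = 3.58%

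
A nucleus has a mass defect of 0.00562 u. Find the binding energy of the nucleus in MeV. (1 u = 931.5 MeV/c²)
B.E. = Δm × 931.5 = 5.235 MeV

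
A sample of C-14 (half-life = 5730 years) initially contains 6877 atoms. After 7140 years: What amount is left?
N = N₀(1/2)^(t/t½) = 2899 atoms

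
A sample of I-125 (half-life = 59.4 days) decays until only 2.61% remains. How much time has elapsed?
t = t½ × log₂(N₀/N) = 312.4 days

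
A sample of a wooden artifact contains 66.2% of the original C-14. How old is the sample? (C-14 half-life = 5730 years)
Age = t½ × log₂(1/ratio) = 3410 years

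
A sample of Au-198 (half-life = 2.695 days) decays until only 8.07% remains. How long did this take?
t = t½ × log₂(N₀/N) = 9.786 days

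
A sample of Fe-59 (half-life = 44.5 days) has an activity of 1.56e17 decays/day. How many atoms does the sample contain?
N = A/λ = 1.002e19 atoms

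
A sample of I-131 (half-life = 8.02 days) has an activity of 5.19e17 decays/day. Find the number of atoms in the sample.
N = A/λ = 6.005e18 atoms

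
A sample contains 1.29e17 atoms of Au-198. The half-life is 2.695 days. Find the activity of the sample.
A = λN = 3.318e16 decays/day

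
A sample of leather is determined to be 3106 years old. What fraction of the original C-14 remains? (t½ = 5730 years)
N/N₀ = (1/2)^(t/t½) = 0.6868 = 68.7%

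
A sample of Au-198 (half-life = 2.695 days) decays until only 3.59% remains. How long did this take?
t = t½ × log₂(N₀/N) = 12.94 days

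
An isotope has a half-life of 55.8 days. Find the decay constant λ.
λ = ln(2)/t½ = 0.01242 day⁻¹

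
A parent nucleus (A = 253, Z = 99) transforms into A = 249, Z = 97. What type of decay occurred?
ΔA = -4, ΔZ = -2 ⇒ alpha decay (α)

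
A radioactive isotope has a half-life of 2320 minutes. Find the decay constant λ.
λ = ln(2)/t½ = 2.988e-4 minute⁻¹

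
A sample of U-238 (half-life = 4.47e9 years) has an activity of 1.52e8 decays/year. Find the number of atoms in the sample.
N = A/λ = 9.802e17 atoms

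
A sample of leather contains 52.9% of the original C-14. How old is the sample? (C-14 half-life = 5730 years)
Age = t½ × log₂(1/ratio) = 5264 years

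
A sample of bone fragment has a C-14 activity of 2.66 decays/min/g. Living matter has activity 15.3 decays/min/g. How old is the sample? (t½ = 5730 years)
Age = t½ × log₂(A₀/A) = 14460 years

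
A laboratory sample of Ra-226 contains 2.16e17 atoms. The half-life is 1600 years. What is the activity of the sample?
A = λN = 9.357e13 decays/year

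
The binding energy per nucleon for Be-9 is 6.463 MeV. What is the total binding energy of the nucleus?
B.E. = 6.463 × 9 = 58.17 MeV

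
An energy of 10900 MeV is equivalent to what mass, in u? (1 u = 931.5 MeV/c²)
m = E/c² = 11.7 u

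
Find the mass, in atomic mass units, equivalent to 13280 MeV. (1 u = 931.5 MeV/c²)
m = E/c² = 14.26 u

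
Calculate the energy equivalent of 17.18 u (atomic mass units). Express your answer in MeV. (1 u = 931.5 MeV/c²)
E = mc² = 16000 MeV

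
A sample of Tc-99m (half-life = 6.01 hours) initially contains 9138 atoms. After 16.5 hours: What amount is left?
N = N₀(1/2)^(t/t½) = 1363 atoms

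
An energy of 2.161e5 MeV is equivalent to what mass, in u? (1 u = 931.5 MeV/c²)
m = E/c² = 232 u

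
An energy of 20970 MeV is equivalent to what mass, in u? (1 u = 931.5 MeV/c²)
m = E/c² = 22.51 u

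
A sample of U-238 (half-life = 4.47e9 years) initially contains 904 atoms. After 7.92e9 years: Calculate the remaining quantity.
N = N₀(1/2)^(t/t½) = 264.7 atoms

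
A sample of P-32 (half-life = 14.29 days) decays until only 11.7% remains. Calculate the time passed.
t = t½ × log₂(N₀/N) = 44.23 days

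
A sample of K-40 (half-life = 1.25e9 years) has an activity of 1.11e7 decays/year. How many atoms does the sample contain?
N = A/λ = 2.002e16 atoms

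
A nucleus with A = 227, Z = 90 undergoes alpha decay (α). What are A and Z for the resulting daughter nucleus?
Daughter: A = 223, Z = 88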